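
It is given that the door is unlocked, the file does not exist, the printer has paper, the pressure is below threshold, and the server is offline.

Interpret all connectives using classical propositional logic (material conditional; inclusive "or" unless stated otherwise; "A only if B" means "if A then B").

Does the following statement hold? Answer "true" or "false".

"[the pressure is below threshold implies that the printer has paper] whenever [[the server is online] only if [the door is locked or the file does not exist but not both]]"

True

Let V = "the server is online" (False), Q = "the door is locked" (False), D = "the file exists" (False), N = "the pressure is above threshold" (False), L = "the printer has paper" (True).
Formalization: (V -> (Q xor not D)) -> (not N -> L)

not D = not False = True
Q xor not D = False xor True = True
V -> (Q xor not D) = False -> True = True
not N = not False = True
not N -> L = True -> True = True
(V -> (Q xor not D)) -> (not N -> L) = True -> True = True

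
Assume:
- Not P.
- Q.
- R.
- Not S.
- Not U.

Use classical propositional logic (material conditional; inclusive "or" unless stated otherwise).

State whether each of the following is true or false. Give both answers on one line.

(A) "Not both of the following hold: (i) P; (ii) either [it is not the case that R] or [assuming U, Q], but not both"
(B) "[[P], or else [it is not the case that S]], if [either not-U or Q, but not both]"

(A) T; (B) T

(A): In symbols: P nand (~R xor (U -> Q))

~R = ~T = F
U -> Q = F -> T = T
~R xor (U -> Q) = F xor T = T
P nand (~R xor (U -> Q)) = F nand T = T
Thus (A) is true.

(B): In symbols: (~U xor Q) -> (P | ~S)

~U = ~F = T
~U xor Q = T xor T = F
~S = ~F = T
P | ~S = F | T = T
(~U xor Q) -> (P | ~S) = F -> T = T
Hence (B) is true.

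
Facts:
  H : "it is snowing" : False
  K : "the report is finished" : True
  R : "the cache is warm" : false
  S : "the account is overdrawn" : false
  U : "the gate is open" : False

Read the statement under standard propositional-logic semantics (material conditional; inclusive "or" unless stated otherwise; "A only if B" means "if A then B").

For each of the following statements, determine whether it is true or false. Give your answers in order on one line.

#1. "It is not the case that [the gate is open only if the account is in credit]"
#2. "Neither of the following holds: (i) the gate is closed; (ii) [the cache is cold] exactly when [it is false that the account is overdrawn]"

#1: Formalization: ~(U -> ~S)

~S = ~F = T
U -> ~S = F -> T = T
~(U -> ~S) = ~T = F
Hence #1 is false.

#2: This is ~U nor (~R <-> ~S).

~U = ~F = T
~R = ~F = T
~S = ~F = T
~R <-> ~S = T <-> T = T
~U nor (~R <-> ~S) = T nor T = F
So #2 is false.

#1 false / #2 false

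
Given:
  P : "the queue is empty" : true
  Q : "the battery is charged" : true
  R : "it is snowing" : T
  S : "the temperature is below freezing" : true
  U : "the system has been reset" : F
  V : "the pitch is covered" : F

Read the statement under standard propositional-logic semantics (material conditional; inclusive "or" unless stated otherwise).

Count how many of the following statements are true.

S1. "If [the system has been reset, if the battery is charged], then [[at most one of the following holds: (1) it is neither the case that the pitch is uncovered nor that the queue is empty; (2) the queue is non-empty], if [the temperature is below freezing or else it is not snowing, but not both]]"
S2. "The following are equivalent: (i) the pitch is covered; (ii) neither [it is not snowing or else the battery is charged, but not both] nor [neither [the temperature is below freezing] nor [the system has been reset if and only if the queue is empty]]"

2

S1: Formalization: (Q -> U) -> ((S xor not R) -> ((not V nor P) nand not P))

Q -> U = True -> False = False
not R = not True = False
S xor not R = True xor False = True
not V = not False = True
not V nor P = True nor True = False
not P = not True = False
(not V nor P) nand not P = False nand False = True
(S xor not R) -> ((not V nor P) nand not P) = True -> True = True
(Q -> U) -> ((S xor not R) -> ((not V nor P) nand not P)) = False -> True = True
Hence S1 is true.

S2: Parsed as V iff ((not R xor Q) nor (S nor (U iff P)))

not R = not True = False
not R xor Q = False xor True = True
U iff P = False iff True = False
S nor (U iff P) = True nor False = False
(not R xor Q) nor (S nor (U iff P)) = True nor False = False
V iff ((not R xor Q) nor (S nor (U iff P))) = False iff False = True
Hence S2 is true.

Count: 2.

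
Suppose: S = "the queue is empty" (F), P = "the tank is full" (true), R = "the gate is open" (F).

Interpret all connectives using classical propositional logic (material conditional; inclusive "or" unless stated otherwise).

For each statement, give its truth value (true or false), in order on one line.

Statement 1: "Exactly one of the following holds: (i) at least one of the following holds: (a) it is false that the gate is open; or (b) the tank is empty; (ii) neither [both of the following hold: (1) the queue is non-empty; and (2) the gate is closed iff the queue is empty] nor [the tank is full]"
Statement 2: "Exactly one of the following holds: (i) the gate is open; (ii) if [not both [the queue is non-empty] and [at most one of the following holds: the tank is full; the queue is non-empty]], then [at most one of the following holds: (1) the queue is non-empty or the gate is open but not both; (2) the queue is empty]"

Statement 1 True / Statement 2 True

Statement 1: In symbols: (¬R ∨ ¬P) ⊕ ((¬S ∧ (¬R ↔ S)) ↓ P)

¬R = ¬F = T
¬P = ¬T = F
¬R ∨ ¬P = T ∨ F = T
¬S = ¬F = T
¬R = ¬F = T
¬R ↔ S = T ↔ F = F
¬S ∧ (¬R ↔ S) = T ∧ F = F
(¬S ∧ (¬R ↔ S)) ↓ P = F ↓ T = F
(¬R ∨ ¬P) ⊕ ((¬S ∧ (¬R ↔ S)) ↓ P) = T ⊕ F = T
So Statement 1 is true.

Statement 2: This is R ⊕ ((¬S ↑ (P ↑ ¬S)) → ((¬S ⊕ R) ↑ S)).

¬S = ¬F = T
¬S = ¬F = T
P ↑ ¬S = T ↑ T = F
¬S ↑ (P ↑ ¬S) = T ↑ F = T
¬S = ¬F = T
¬S ⊕ R = T ⊕ F = T
(¬S ⊕ R) ↑ S = T ↑ F = T
(¬S ↑ (P ↑ ¬S)) → ((¬S ⊕ R) ↑ S) = T → T = T
R ⊕ ((¬S ↑ (P ↑ ¬S)) → ((¬S ⊕ R) ↑ S)) = F ⊕ T = T
Thus Statement 2 is true.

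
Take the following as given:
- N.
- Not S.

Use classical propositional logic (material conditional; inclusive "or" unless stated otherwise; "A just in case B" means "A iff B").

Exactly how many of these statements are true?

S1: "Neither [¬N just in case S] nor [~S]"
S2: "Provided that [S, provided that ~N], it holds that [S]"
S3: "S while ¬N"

S1: In symbols: (not N iff S) nor not S

not N = not True = False
not N iff S = False iff False = True
not S = not False = True
(not N iff S) nor not S = True nor True = False
Hence S1 is false.

S2: Formalization: (not N -> S) -> S

not N = not True = False
not N -> S = False -> False = True
(not N -> S) -> S = True -> False = False
So S2 is false.

S3: Formalization: S and not N

not N = not True = False
S and not N = False and False = False
So S3 is false.

True statements: 0 (none).

0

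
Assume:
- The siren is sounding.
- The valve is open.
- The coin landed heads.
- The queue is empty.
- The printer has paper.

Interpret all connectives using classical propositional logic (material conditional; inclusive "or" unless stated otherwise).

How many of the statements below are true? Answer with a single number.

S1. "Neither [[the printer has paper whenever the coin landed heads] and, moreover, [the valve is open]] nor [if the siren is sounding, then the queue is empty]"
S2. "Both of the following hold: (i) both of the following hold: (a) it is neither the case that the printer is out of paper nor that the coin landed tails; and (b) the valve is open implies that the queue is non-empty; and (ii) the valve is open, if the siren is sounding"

0

Let G = "the coin landed heads" (True), L = "the printer has paper" (True), V = "the valve is open" (True), R = "the siren is sounding" (True), S = "the queue is empty" (True).

S1: In symbols: ((G -> L) and V) nor (R -> S)

G -> L = True -> True = True
(G -> L) and V = True and True = True
R -> S = True -> True = True
((G -> L) and V) nor (R -> S) = True nor True = False
Hence S1 is false.

S2: In symbols: ((not L nor not G) and (V -> not S)) and (R -> V)

not L = not True = False
not G = not True = False
not L nor not G = False nor False = True
not S = not True = False
V -> not S = True -> False = False
(not L nor not G) and (V -> not S) = True and False = False
R -> V = True -> True = True
((not L nor not G) and (V -> not S)) and (R -> V) = False and True = False
Hence S2 is false.

True statements: 0 (none).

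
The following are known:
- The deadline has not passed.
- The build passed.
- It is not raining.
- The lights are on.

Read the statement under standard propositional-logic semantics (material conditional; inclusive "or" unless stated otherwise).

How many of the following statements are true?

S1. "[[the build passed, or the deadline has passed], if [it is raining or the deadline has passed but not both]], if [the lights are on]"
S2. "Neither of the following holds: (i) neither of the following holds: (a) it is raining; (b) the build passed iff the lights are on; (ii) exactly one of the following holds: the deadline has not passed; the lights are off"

1

Let S = "the lights are on" (True), R = "it is raining" (False), P = "the deadline has passed" (False), Q = "the build passed" (True).

S1: In symbols: S -> ((R xor P) -> (Q or P))

R xor P = False xor False = False
Q or P = True or False = True
(R xor P) -> (Q or P) = False -> True = True
S -> ((R xor P) -> (Q or P)) = True -> True = True
Hence S1 is true.

S2: This is (R nor (Q iff S)) nor (not P xor not S).

Q iff S = True iff True = True
R nor (Q iff S) = False nor True = False
not P = not False = True
not S = not True = False
not P xor not S = True xor False = True
(R nor (Q iff S)) nor (not P xor not S) = False nor True = False
Hence S2 is false.

1 of the 2 statements is true (S1).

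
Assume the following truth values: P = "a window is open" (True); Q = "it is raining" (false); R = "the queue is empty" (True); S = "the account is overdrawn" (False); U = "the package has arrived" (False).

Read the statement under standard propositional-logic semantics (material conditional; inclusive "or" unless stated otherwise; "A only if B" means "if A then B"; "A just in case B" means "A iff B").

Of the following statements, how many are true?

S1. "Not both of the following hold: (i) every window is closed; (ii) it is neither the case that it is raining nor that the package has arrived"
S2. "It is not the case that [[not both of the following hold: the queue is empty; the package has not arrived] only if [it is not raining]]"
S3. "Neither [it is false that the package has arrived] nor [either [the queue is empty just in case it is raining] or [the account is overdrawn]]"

S1: In symbols: not P nand (Q nor U)

not P = not True = False
Q nor U = False nor False = True
not P nand (Q nor U) = False nand True = True
Thus S1 is true.

S2: Formalization: not ((R nand not U) -> not Q)

not U = not False = True
R nand not U = True nand True = False
not Q = not False = True
(R nand not U) -> not Q = False -> True = True
not ((R nand not U) -> not Q) = not True = False
So S2 is false.

S3: Formalization: not U nor ((R iff Q) or S)

not U = not False = True
R iff Q = True iff False = False
(R iff Q) or S = False or False = False
not U nor ((R iff Q) or S) = True nor False = False
Thus S3 is false.

Count: 1.

1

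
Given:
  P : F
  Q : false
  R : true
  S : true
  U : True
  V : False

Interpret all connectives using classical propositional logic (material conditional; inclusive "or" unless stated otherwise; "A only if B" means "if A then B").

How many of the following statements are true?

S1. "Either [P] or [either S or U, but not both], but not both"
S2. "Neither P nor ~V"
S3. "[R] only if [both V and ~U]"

S1: Parsed as P xor (S xor U)

S xor U = T xor T = F
P xor (S xor U) = F xor F = F
Hence S1 is false.

S2: Parsed as P nor ~V

~V = ~F = T
P nor ~V = F nor T = F
So S2 is false.

S3: Parsed as R -> (V & ~U)

~U = ~T = F
V & ~U = F & F = F
R -> (V & ~U) = T -> F = F
So S3 is false.

True statements: 0 (none).

0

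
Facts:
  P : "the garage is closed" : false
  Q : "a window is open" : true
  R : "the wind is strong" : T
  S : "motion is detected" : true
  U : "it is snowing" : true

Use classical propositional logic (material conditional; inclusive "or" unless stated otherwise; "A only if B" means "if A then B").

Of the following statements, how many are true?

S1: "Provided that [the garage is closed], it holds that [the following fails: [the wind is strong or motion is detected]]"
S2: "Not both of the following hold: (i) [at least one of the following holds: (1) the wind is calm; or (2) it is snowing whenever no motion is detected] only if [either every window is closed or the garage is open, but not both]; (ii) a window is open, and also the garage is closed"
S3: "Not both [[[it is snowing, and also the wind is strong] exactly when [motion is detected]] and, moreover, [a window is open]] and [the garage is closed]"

3

S1: In symbols: P -> ~(R | S)

R | S = T | T = T
~(R | S) = ~T = F
P -> ~(R | S) = F -> F = T
So S1 is true.

S2: Parsed as ((~R | (~S -> U)) -> (~Q xor ~P)) nand (Q & P)

~R = ~T = F
~S = ~T = F
~S -> U = F -> T = T
~R | (~S -> U) = F | T = T
~Q = ~T = F
~P = ~F = T
~Q xor ~P = F xor T = T
(~R | (~S -> U)) -> (~Q xor ~P) = T -> T = T
Q & P = T & F = F
((~R | (~S -> U)) -> (~Q xor ~P)) nand (Q & P) = T nand F = T
Hence S2 is true.

S3: In symbols: (((U & R) <-> S) & Q) nand P

U & R = T & T = T
(U & R) <-> S = T <-> T = T
((U & R) <-> S) & Q = T & T = T
(((U & R) <-> S) & Q) nand P = T nand F = T
Thus S3 is true.

3 of the 3 statements are true (S1, S2, S3).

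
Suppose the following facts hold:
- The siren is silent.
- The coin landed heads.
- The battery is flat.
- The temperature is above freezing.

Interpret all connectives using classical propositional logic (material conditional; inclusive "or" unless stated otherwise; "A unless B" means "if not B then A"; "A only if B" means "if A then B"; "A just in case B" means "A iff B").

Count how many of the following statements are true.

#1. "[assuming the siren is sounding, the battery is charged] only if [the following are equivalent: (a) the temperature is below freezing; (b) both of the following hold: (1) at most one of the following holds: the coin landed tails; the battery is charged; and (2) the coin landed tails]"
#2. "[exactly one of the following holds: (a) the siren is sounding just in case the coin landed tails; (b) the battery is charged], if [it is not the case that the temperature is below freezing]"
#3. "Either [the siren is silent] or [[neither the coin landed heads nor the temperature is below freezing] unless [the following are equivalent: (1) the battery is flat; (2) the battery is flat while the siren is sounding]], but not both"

3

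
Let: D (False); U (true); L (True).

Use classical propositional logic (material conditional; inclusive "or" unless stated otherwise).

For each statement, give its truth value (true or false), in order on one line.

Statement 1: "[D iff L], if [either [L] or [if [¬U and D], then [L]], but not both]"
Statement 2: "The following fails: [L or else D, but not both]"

Statement 1 T; Statement 2 F

Statement 1: Parsed as (L xor ((not U and D) -> L)) -> (D iff L)

not U = not True = False
not U and D = False and False = False
(not U and D) -> L = False -> True = True
L xor ((not U and D) -> L) = True xor True = False
D iff L = False iff True = False
(L xor ((not U and D) -> L)) -> (D iff L) = False -> False = True
So Statement 1 is true.

Statement 2: Formalization: not (L xor D)

L xor D = True xor False = True
not (L xor D) = not True = False
So Statement 2 is false.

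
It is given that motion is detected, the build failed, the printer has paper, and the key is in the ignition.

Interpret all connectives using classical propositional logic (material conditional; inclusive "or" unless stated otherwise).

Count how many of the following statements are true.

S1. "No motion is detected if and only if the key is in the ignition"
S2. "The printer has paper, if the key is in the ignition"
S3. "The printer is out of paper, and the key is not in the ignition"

1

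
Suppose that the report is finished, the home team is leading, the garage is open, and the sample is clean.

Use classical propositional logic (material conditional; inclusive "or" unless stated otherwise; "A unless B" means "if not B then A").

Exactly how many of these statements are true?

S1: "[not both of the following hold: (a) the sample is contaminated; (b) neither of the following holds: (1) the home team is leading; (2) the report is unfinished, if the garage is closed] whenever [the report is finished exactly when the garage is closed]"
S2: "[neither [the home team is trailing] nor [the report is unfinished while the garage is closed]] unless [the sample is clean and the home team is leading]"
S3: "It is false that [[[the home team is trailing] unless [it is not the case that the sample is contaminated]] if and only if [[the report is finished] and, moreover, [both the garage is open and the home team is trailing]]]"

Let U = "the report is finished" (True), P = "the garage is closed" (False), Q = "the sample is contaminated" (False), H = "the home team is leading" (True).

S1: Formalization: (U iff P) -> (Q nand (H nor (P -> not U)))

U iff P = True iff False = False
not U = not True = False
P -> not U = False -> False = True
H nor (P -> not U) = True nor True = False
Q nand (H nor (P -> not U)) = False nand False = True
(U iff P) -> (Q nand (H nor (P -> not U))) = False -> True = True
Thus S1 is true.

S2: Parsed as (not H nor (not U and P)) or (not Q and H)

not H = not True = False
not U = not True = False
not U and P = False and False = False
not H nor (not U and P) = False nor False = True
not Q = not False = True
not Q and H = True and True = True
(not H nor (not U and P)) or (not Q and H) = True or True = True
Thus S2 is true.

S3: Formalization: not ((not H or not Q) iff (U and (not P and not H)))

not H = not True = False
not Q = not False = True
not H or not Q = False or True = True
not P = not False = True
not H = not True = False
not P and not H = True and False = False
U and (not P and not H) = True and False = False
(not H or not Q) iff (U and (not P and not H)) = True iff False = False
not ((not H or not Q) iff (U and (not P and not H))) = not False = True
So S3 is true.

Count: 3.

3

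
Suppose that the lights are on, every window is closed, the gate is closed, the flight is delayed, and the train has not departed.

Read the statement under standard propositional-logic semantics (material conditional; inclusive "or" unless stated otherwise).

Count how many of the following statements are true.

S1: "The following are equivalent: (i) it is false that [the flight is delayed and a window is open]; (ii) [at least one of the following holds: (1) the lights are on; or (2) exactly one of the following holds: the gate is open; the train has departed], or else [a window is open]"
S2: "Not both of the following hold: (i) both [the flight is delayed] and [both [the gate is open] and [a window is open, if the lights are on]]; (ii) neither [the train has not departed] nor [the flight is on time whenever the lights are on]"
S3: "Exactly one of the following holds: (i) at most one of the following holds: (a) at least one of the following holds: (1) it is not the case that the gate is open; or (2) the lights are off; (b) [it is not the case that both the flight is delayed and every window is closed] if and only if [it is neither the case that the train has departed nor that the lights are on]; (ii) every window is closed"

Let R = "the flight is delayed" (T), N = "a window is open" (F), M = "the lights are on" (T), L = "the gate is open" (F), Q = "the train has departed" (F).

S1: Formalization: ~(R & N) <-> ((M | (L xor Q)) | N)

R & N = T & F = F
~(R & N) = ~F = T
L xor Q = F xor F = F
M | (L xor Q) = T | F = T
(M | (L xor Q)) | N = T | F = T
~(R & N) <-> ((M | (L xor Q)) | N) = T <-> T = T
So S1 is true.

S2: Formalization: (R & (L & (M -> N))) nand (~Q nor (M -> ~R))

M -> N = T -> F = F
L & (M -> N) = F & F = F
R & (L & (M -> N)) = T & F = F
~Q = ~F = T
~R = ~T = F
M -> ~R = T -> F = F
~Q nor (M -> ~R) = T nor F = F
(R & (L & (M -> N))) nand (~Q nor (M -> ~R)) = F nand F = T
So S2 is true.

S3: Parsed as ((~L | ~M) nand ((R nand ~N) <-> (Q nor M))) xor ~N

~L = ~F = T
~M = ~T = F
~L | ~M = T | F = T
~N = ~F = T
R nand ~N = T nand T = F
Q nor M = F nor T = F
(R nand ~N) <-> (Q nor M) = F <-> F = T
(~L | ~M) nand ((R nand ~N) <-> (Q nor M)) = T nand T = F
~N = ~F = T
((~L | ~M) nand ((R nand ~N) <-> (Q nor M))) xor ~N = F xor T = T
Thus S3 is true.

3 of the 3 statements are true.

3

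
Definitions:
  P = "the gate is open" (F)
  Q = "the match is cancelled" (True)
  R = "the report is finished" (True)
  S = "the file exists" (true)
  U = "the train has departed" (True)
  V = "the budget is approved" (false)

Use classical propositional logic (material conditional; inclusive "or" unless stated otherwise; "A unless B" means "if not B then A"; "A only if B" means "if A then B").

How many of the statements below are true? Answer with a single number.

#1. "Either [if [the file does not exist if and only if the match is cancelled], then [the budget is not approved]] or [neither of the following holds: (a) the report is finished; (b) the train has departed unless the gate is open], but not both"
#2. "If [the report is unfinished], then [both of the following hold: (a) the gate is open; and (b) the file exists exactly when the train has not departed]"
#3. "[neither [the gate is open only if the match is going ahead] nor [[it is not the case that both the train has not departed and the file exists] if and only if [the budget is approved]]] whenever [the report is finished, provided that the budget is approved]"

2

#1: In symbols: ((¬S ↔ Q) → ¬V) ⊕ (R ↓ (U ∨ P))

¬S = ¬T = F
¬S ↔ Q = F ↔ T = F
¬V = ¬F = T
(¬S ↔ Q) → ¬V = F → T = T
U ∨ P = T ∨ F = T
R ↓ (U ∨ P) = T ↓ T = F
((¬S ↔ Q) → ¬V) ⊕ (R ↓ (U ∨ P)) = T ⊕ F = T
Hence #1 is true.

#2: Formalization: ¬R → (P ∧ (S ↔ ¬U))

¬R = ¬T = F
¬U = ¬T = F
S ↔ ¬U = T ↔ F = F
P ∧ (S ↔ ¬U) = F ∧ F = F
¬R → (P ∧ (S ↔ ¬U)) = F → F = T
So #2 is true.

#3: Formalization: (V → R) → ((P → ¬Q) ↓ ((¬U ↑ S) ↔ V))

V → R = F → T = T
¬Q = ¬T = F
P → ¬Q = F → F = T
¬U = ¬T = F
¬U ↑ S = F ↑ T = T
(¬U ↑ S) ↔ V = T ↔ F = F
(P → ¬Q) ↓ ((¬U ↑ S) ↔ V) = T ↓ F = F
(V → R) → ((P → ¬Q) ↓ ((¬U ↑ S) ↔ V)) = T → F = F
Thus #3 is false.

Count: 2.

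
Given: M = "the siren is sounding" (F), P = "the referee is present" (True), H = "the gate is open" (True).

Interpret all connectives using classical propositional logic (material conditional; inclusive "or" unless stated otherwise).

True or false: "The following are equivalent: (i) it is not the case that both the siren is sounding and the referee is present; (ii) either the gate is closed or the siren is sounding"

False

In symbols: (M nand P) iff (not H or M)

M nand P = False nand True = True
not H = not True = False
not H or M = False or False = False
(M nand P) iff (not H or M) = True iff False = False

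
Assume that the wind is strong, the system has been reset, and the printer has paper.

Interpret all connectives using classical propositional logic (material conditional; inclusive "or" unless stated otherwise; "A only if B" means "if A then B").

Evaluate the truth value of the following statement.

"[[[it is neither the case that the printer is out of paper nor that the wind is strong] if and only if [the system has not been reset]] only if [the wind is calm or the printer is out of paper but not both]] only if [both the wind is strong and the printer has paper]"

Let R = "the printer has paper" (True), P = "the wind is strong" (True), Q = "the system has been reset" (True).
This is (((not R nor P) iff not Q) -> (not P xor not R)) -> (P and R).

not R = not True = False
not R nor P = False nor True = False
not Q = not True = False
(not R nor P) iff not Q = False iff False = True
not P = not True = False
not R = not True = False
not P xor not R = False xor False = False
((not R nor P) iff not Q) -> (not P xor not R) = True -> False = False
P and R = True and True = True
(((not R nor P) iff not Q) -> (not P xor not R)) -> (P and R) = False -> True = True

true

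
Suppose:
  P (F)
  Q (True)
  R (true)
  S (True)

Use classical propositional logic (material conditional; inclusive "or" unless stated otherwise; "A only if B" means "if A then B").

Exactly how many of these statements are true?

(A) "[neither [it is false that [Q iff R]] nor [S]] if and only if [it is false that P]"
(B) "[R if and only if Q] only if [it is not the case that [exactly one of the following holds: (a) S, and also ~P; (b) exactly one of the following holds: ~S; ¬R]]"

(A): Parsed as (not (Q iff R) nor S) iff not P

Q iff R = True iff True = True
not (Q iff R) = not True = False
not (Q iff R) nor S = False nor True = False
not P = not False = True
(not (Q iff R) nor S) iff not P = False iff True = False
So (A) is false.

(B): Formalization: (R iff Q) -> not ((S and not P) xor (not S xor not R))

R iff Q = True iff True = True
not P = not False = True
S and not P = True and True = True
not S = not True = False
not R = not True = False
not S xor not R = False xor False = False
(S and not P) xor (not S xor not R) = True xor False = True
not ((S and not P) xor (not S xor not R)) = not True = False
(R iff Q) -> not ((S and not P) xor (not S xor not R)) = True -> False = False
So (B) is false.

0 of the 2 statements are true (none).

0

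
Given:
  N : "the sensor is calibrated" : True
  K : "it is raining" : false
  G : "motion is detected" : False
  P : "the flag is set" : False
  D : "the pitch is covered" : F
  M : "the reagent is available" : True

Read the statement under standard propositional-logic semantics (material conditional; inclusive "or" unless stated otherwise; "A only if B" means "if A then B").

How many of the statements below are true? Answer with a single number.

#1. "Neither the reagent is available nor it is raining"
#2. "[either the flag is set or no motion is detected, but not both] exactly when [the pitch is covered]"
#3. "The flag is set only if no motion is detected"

1

#1: In symbols: M ↓ K

M ↓ K = T ↓ F = F
Hence #1 is false.

#2: Parsed as (P ⊕ ¬G) ↔ D

¬G = ¬F = T
P ⊕ ¬G = F ⊕ T = T
(P ⊕ ¬G) ↔ D = T ↔ F = F
Hence #2 is false.

#3: In symbols: P → ¬G

¬G = ¬F = T
P → ¬G = F → T = T
So #3 is true.

True statements: 1.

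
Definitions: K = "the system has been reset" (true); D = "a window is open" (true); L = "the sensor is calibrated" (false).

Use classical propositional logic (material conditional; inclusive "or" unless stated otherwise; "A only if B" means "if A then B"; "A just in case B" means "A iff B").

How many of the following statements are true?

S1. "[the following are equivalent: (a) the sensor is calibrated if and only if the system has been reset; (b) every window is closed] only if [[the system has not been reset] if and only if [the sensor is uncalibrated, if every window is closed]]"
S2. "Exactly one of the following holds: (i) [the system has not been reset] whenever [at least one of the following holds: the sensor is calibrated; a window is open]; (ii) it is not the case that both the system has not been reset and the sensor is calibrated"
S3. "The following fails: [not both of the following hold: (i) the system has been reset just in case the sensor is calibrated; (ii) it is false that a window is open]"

1

S1: In symbols: ((L ↔ K) ↔ ¬D) → (¬K ↔ (¬D → ¬L))

L ↔ K = F ↔ T = F
¬D = ¬T = F
(L ↔ K) ↔ ¬D = F ↔ F = T
¬K = ¬T = F
¬D = ¬T = F
¬L = ¬F = T
¬D → ¬L = F → T = T
¬K ↔ (¬D → ¬L) = F ↔ T = F
((L ↔ K) ↔ ¬D) → (¬K ↔ (¬D → ¬L)) = T → F = F
Thus S1 is false.

S2: In symbols: ((L ∨ D) → ¬K) ⊕ (¬K ↑ L)

L ∨ D = F ∨ T = T
¬K = ¬T = F
(L ∨ D) → ¬K = T → F = F
¬K = ¬T = F
¬K ↑ L = F ↑ F = T
((L ∨ D) → ¬K) ⊕ (¬K ↑ L) = F ⊕ T = T
Hence S2 is true.

S3: This is ¬((K ↔ L) ↑ ¬D).

K ↔ L = T ↔ F = F
¬D = ¬T = F
(K ↔ L) ↑ ¬D = F ↑ F = T
¬((K ↔ L) ↑ ¬D) = ¬T = F
So S3 is false.

Count: 1.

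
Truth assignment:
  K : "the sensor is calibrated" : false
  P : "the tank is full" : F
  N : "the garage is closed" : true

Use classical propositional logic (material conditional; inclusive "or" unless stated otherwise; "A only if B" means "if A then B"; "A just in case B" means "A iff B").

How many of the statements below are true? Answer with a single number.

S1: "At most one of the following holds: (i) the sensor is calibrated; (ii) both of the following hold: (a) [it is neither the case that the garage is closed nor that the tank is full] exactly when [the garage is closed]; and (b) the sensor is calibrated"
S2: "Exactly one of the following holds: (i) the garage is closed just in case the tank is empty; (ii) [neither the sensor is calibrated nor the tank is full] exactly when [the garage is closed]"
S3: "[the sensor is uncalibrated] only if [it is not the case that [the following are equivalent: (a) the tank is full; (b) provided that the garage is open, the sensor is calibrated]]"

2

S1: In symbols: K nand (((N nor P) <-> N) & K)

N nor P = T nor F = F
(N nor P) <-> N = F <-> T = F
((N nor P) <-> N) & K = F & F = F
K nand (((N nor P) <-> N) & K) = F nand F = T
So S1 is true.

S2: This is (N <-> ~P) xor ((K nor P) <-> N).

~P = ~F = T
N <-> ~P = T <-> T = T
K nor P = F nor F = T
(K nor P) <-> N = T <-> T = T
(N <-> ~P) xor ((K nor P) <-> N) = T xor T = F
Thus S2 is false.

S3: Formalization: ~K -> ~(P <-> (~N -> K))

~K = ~F = T
~N = ~T = F
~N -> K = F -> F = T
P <-> (~N -> K) = F <-> T = F
~(P <-> (~N -> K)) = ~F = T
~K -> ~(P <-> (~N -> K)) = T -> T = T
Hence S3 is true.

2 of the 3 statements are true.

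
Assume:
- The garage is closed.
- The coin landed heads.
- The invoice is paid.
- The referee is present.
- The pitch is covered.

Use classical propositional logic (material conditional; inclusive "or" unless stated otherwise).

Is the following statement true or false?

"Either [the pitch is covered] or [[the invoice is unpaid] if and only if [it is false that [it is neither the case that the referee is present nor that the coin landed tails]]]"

The statement is true.

Let W = "the pitch is covered" (T), S = "the invoice is paid" (T), G = "the referee is present" (T), L = "the coin landed heads" (T).
Formalization: W | (~S <-> ~(G nor ~L))

~S = ~T = F
~L = ~T = F
G nor ~L = T nor F = F
~(G nor ~L) = ~F = T
~S <-> ~(G nor ~L) = F <-> T = F
W | (~S <-> ~(G nor ~L)) = T | F = T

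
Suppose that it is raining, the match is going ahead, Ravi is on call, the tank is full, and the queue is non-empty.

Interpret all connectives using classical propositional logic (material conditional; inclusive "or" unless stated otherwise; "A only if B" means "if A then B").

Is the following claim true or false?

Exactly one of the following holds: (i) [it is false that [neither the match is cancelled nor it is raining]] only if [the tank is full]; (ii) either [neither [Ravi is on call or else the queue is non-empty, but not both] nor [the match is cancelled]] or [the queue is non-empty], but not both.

True.

Let R = "the match is cancelled" (F), V = "it is raining" (T), M = "the tank is full" (T), K = "Ravi is on call" (T), D = "the queue is empty" (F).
Parsed as (~(R nor V) -> M) xor (((K xor ~D) nor R) xor ~D)

R nor V = F nor T = F
~(R nor V) = ~F = T
~(R nor V) -> M = T -> T = T
~D = ~F = T
K xor ~D = T xor T = F
(K xor ~D) nor R = F nor F = T
~D = ~F = T
((K xor ~D) nor R) xor ~D = T xor T = F
(~(R nor V) -> M) xor (((K xor ~D) nor R) xor ~D) = T xor F = T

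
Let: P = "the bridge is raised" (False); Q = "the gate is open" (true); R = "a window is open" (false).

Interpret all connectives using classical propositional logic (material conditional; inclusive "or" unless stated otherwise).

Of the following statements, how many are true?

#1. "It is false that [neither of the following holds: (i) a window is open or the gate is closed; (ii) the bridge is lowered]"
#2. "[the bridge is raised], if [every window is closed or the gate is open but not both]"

2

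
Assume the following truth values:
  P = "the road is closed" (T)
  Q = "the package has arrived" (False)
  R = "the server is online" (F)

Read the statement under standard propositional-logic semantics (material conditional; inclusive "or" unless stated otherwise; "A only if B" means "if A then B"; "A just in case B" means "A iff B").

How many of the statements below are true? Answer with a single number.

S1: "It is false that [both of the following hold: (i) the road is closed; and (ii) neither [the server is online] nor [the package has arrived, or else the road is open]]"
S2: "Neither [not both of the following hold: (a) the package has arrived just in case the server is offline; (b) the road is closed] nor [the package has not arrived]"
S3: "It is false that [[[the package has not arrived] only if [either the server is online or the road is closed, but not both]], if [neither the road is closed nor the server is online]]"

S1: This is ~(P & (R nor (Q | ~P))).

~P = ~T = F
Q | ~P = F | F = F
R nor (Q | ~P) = F nor F = T
P & (R nor (Q | ~P)) = T & T = T
~(P & (R nor (Q | ~P))) = ~T = F
So S1 is false.

S2: This is ((Q <-> ~R) nand P) nor ~Q.

~R = ~F = T
Q <-> ~R = F <-> T = F
(Q <-> ~R) nand P = F nand T = T
~Q = ~F = T
((Q <-> ~R) nand P) nor ~Q = T nor T = F
Thus S2 is false.

S3: In symbols: ~((P nor R) -> (~Q -> (R xor P)))

P nor R = T nor F = F
~Q = ~F = T
R xor P = F xor T = T
~Q -> (R xor P) = T -> T = T
(P nor R) -> (~Q -> (R xor P)) = F -> T = T
~((P nor R) -> (~Q -> (R xor P))) = ~T = F
Thus S3 is false.

Count: 0.

0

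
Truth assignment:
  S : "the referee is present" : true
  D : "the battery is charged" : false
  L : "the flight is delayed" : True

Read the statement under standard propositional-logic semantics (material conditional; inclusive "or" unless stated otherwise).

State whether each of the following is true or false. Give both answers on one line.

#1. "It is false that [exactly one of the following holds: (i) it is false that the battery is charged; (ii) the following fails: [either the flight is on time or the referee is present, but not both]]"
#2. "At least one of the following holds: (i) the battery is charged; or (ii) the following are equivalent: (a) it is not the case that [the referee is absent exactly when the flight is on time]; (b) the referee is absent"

#1 false / #2 true

#1: Formalization: ¬(¬D ⊕ ¬(¬L ⊕ S))

¬D = ¬F = T
¬L = ¬T = F
¬L ⊕ S = F ⊕ T = T
¬(¬L ⊕ S) = ¬T = F
¬D ⊕ ¬(¬L ⊕ S) = T ⊕ F = T
¬(¬D ⊕ ¬(¬L ⊕ S)) = ¬T = F
Hence #1 is false.

#2: Parsed as D ∨ (¬(¬S ↔ ¬L) ↔ ¬S)

¬S = ¬T = F
¬L = ¬T = F
¬S ↔ ¬L = F ↔ F = T
¬(¬S ↔ ¬L) = ¬T = F
¬S = ¬T = F
¬(¬S ↔ ¬L) ↔ ¬S = F ↔ F = T
D ∨ (¬(¬S ↔ ¬L) ↔ ¬S) = F ∨ T = T
Hence #2 is true.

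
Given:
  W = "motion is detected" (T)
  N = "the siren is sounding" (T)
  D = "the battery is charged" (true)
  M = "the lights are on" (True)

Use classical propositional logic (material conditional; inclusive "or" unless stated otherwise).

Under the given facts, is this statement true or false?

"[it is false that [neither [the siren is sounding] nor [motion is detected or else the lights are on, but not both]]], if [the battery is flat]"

The statement is true.

Values: D=T, N=T, W=T, M=T.
In symbols: ~D -> ~(N nor (W xor M))

~D = ~T = F
W xor M = T xor T = F
N nor (W xor M) = T nor F = F
~(N nor (W xor M)) = ~F = T
~D -> ~(N nor (W xor M)) = F -> T = T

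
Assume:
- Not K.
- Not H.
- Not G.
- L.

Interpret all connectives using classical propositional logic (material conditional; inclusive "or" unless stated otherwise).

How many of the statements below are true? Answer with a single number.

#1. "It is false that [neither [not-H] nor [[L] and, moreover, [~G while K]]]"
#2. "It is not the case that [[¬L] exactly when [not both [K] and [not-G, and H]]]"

2

#1: In symbols: not (not H nor (L and (not G and K)))

not H = not False = True
not G = not False = True
not G and K = True and False = False
L and (not G and K) = True and False = False
not H nor (L and (not G and K)) = True nor False = False
not (not H nor (L and (not G and K))) = not False = True
So #1 is true.

#2: In symbols: not (not L iff (K nand (not G and H)))

not L = not True = False
not G = not False = True
not G and H = True and False = False
K nand (not G and H) = False nand False = True
not L iff (K nand (not G and H)) = False iff True = False
not (not L iff (K nand (not G and H))) = not False = True
Hence #2 is true.

True statements: 2 (#1, #2).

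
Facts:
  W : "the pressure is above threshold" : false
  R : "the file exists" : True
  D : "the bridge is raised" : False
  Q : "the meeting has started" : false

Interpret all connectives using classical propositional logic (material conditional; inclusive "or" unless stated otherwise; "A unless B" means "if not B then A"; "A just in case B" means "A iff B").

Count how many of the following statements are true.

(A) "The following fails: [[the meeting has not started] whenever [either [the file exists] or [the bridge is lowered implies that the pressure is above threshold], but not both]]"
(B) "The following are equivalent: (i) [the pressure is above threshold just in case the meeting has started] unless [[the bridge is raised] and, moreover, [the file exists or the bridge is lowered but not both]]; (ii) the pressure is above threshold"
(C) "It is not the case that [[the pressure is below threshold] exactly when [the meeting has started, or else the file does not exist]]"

(A): In symbols: ¬((R ⊕ (¬D → W)) → ¬Q)

¬D = ¬F = T
¬D → W = T → F = F
R ⊕ (¬D → W) = T ⊕ F = T
¬Q = ¬F = T
(R ⊕ (¬D → W)) → ¬Q = T → T = T
¬((R ⊕ (¬D → W)) → ¬Q) = ¬T = F
So (A) is false.

(B): In symbols: ((W ↔ Q) ∨ (D ∧ (R ⊕ ¬D))) ↔ W

W ↔ Q = F ↔ F = T
¬D = ¬F = T
R ⊕ ¬D = T ⊕ T = F
D ∧ (R ⊕ ¬D) = F ∧ F = F
(W ↔ Q) ∨ (D ∧ (R ⊕ ¬D)) = T ∨ F = T
((W ↔ Q) ∨ (D ∧ (R ⊕ ¬D))) ↔ W = T ↔ F = F
Thus (B) is false.

(C): Formalization: ¬(¬W ↔ (Q ∨ ¬R))

¬W = ¬F = T
¬R = ¬T = F
Q ∨ ¬R = F ∨ F = F
¬W ↔ (Q ∨ ¬R) = T ↔ F = F
¬(¬W ↔ (Q ∨ ¬R)) = ¬F = T
Thus (C) is true.

Count: 1.

1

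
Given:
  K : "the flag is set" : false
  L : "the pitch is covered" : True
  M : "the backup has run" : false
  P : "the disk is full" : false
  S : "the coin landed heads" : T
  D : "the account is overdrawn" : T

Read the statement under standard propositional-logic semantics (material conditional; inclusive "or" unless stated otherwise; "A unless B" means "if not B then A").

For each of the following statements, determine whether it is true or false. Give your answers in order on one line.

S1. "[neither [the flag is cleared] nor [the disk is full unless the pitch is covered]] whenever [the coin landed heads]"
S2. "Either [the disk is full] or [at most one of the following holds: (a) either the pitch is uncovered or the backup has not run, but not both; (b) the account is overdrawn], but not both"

S1: Formalization: S -> (~K nor (P | L))

~K = ~F = T
P | L = F | T = T
~K nor (P | L) = T nor T = F
S -> (~K nor (P | L)) = T -> F = F
So S1 is false.

S2: Formalization: P xor ((~L xor ~M) nand D)

~L = ~T = F
~M = ~F = T
~L xor ~M = F xor T = T
(~L xor ~M) nand D = T nand T = F
P xor ((~L xor ~M) nand D) = F xor F = F
Hence S2 is false.

S1 False / S2 False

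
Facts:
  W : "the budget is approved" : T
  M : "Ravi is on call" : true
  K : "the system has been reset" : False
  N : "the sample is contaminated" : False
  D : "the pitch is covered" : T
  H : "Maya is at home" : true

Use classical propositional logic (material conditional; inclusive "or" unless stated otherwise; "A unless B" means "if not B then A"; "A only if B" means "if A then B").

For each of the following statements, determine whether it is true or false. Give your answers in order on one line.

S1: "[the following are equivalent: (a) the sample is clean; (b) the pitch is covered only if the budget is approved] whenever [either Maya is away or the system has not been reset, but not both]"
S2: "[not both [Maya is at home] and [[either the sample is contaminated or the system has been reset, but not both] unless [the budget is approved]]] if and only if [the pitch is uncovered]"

S1: This is (not H xor not K) -> (not N iff (D -> W)).

not H = not True = False
not K = not False = True
not H xor not K = False xor True = True
not N = not False = True
D -> W = True -> True = True
not N iff (D -> W) = True iff True = True
(not H xor not K) -> (not N iff (D -> W)) = True -> True = True
So S1 is true.

S2: Parsed as (H nand ((N xor K) or W)) iff not D

N xor K = False xor False = False
(N xor K) or W = False or True = True
H nand ((N xor K) or W) = True nand True = False
not D = not True = False
(H nand ((N xor K) or W)) iff not D = False iff False = True
So S2 is true.

S1 T, S2 T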